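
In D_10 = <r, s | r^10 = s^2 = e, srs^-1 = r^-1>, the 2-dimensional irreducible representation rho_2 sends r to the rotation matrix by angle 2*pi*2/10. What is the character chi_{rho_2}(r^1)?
chi_{rho_2}(r^1) = 2*cos(2*pi*2*1/10) = -1/2 + sqrt(5)/2

Argument: rho_2(r^1) is rotation by angle 2*pi*2*1/10, whose trace is 2*cos(2*pi*2*1/10) = -1/2 + sqrt(5)/2.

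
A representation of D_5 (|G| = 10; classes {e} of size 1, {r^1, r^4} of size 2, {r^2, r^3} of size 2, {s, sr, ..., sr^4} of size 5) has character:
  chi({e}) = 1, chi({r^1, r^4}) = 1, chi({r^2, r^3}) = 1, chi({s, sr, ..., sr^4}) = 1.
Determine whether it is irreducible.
Irreducible: <chi, chi> = 1.

Why: <chi, chi> = (1/|G|) sum_C |C| * |chi(C)|^2 = (1/10)[1*|1|^2 + 2*|1|^2 + 2*|1|^2 + 5*|1|^2]
  = (1/10)[(1) + (2) + (2) + (5)] = 10/10 = 1.
A character is irreducible iff <chi, chi> = 1, so this representation is irreducible.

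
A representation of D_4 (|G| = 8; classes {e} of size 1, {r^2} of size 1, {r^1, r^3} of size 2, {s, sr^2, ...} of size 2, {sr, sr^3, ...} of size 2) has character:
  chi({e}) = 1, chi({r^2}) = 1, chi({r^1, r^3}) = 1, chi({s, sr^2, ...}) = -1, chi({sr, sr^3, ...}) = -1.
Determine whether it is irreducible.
Irreducible: <chi, chi> = 1.

Derivation: <chi, chi> = (1/|G|) sum_C |C| * |chi(C)|^2 = (1/8)[1*|1|^2 + 1*|1|^2 + 2*|1|^2 + 2*|-1|^2 + 2*|-1|^2]
  = (1/8)[(1) + (1) + (2) + (2) + (2)] = 8/8 = 1.
A character is irreducible iff <chi, chi> = 1, so this representation is irreducible.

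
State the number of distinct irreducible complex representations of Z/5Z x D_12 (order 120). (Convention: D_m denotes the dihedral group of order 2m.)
45

Justification: The number of irreducible complex representations of a finite group equals its number of conjugacy classes. For a direct product, #classes(G x H) = #classes(G) * #classes(H). Z/5Z has 5 classes (abelian), D_12 has 9 classes, so 5 * 9 = 45, so Z/5Z x D_12 (order 120) has exactly 45 irreducible complex representations.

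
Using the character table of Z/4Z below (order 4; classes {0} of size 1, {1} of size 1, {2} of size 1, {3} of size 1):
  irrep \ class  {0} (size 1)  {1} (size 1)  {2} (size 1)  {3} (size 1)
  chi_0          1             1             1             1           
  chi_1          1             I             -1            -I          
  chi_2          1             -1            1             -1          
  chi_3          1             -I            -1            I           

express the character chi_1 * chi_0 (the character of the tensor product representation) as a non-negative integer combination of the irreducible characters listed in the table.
chi_1 tensor chi_0 = chi_1 (all other irreducibles have multiplicity 0).

Reasoning: The character of a tensor product is the pointwise product (chi_1 * chi_0)(C) = chi_1(C) * chi_0(C):
  {0}: (1)*(1), {1}: (I)*(1), {2}: (-1)*(1), {3}: (-I)*(1)
so (chi_1 * chi_0) takes values
  {0} -> 1, {1} -> I, {2} -> -1, {3} -> -I.
Now take the inner product of this character with each irreducible chi from the table, <chi_1*chi_0, chi> = (1/4) sum_C |C| (chi_1*chi_0)(C) conj(chi(C)):
  <chi_1*chi_0, chi_0> = (1/4)[1*(1)*conj(1) + 1*(I)*conj(1) + 1*(-1)*conj(1) + 1*(-I)*conj(1)]
      = (1/4)[(1) + (I) + (-1) + (-I)] = 0/4 = 0
  <chi_1*chi_0, chi_1> = (1/4)[1*(1)*conj(1) + 1*(I)*conj(I) + 1*(-1)*conj(-1) + 1*(-I)*conj(-I)]
      = (1/4)[(1) + (1) + (1) + (1)] = 4/4 = 1
  <chi_1*chi_0, chi_2> = (1/4)[1*(1)*conj(1) + 1*(I)*conj(-1) + 1*(-1)*conj(1) + 1*(-I)*conj(-1)]
      = (1/4)[(1) + (-I) + (-1) + (I)] = 0/4 = 0
  <chi_1*chi_0, chi_3> = (1/4)[1*(1)*conj(1) + 1*(I)*conj(-I) + 1*(-1)*conj(-1) + 1*(-I)*conj(I)]
      = (1/4)[(1) + (-1) + (1) + (-1)] = 0/4 = 0
(Exp terms are combined using exp(i*s)*conj(exp(i*t)) = exp(i*(s-t)), and sums of them are collapsed using the identity that for every m > 1 the m distinct m-th roots of unity sum to 0, e.g. 1 + exp(2*I*pi/3) + exp(-2*I*pi/3) = 0.)
Hence the multiplicities are chi_1: 1. Dimension check: dim(chi_1)*dim(chi_0) = 1*1 = 1 and sum (mult * dim) = 1*1 = 1.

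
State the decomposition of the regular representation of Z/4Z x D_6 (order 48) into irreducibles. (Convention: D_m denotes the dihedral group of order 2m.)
Each irreducible V_i of dimension d_i appears with multiplicity d_i, i.e. rho_reg = (direct sum over all irreducibles V_i) d_i V_i. The irreducible dimensions for Z/4Z x D_6 are 1, 1, 1, 1, 1, 1, 1, 1, 1, 1, 1, 1, 1, 1, 1, 1, 2, 2, 2, 2, 2, 2, 2, 2: 16 irreducibles of dimension 1, each with multiplicity 1; 8 irreducibles of dimension 2, each with multiplicity 2. Total dimension 16*1*1 + 8*2*2 = 48 = |G|.

Why: General theorem: in the regular representation of a finite group G, each irreducible appears with multiplicity equal to its dimension. Check: dim(rho_reg) = sum d_i^2 = 1 + 1 + 1 + 1 + 1 + 1 + 1 + 1 + 1 + 1 + 1 + 1 + 1 + 1 + 1 + 1 + 4 + 4 + 4 + 4 + 4 + 4 + 4 + 4 = 48 = |G|.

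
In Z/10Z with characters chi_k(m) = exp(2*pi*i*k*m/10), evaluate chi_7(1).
chi_7(1) = zeta_10^7 = exp(-3*I*pi/5)

chi_7(1) = zeta_10^(7*1) = zeta_10^7. Since zeta_10^10 = 1, this equals zeta_10^7 = exp(2*pi*i*7/10) = exp(-3*I*pi/5).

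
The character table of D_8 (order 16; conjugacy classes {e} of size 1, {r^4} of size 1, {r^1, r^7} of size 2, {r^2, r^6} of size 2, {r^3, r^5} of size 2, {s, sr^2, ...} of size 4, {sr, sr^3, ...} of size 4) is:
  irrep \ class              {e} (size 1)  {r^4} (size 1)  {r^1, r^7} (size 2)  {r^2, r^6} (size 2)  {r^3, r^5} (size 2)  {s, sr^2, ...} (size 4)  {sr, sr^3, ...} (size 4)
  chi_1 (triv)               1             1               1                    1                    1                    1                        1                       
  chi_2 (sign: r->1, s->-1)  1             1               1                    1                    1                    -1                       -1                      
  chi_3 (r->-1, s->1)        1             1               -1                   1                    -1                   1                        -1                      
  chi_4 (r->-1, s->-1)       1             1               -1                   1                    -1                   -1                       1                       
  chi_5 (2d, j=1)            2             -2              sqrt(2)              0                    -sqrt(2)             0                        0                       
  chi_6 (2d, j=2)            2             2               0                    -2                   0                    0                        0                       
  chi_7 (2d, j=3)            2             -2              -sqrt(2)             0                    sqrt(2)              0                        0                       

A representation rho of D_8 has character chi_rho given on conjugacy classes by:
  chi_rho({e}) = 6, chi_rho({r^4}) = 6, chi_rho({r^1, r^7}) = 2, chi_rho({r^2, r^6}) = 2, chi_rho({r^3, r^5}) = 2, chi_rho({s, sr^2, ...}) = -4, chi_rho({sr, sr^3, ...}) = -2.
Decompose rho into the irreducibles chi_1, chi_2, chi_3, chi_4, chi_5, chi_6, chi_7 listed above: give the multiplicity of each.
Multiplicities: chi_1: 0, chi_2: 3, chi_3: 0, chi_4: 1, chi_5: 0, chi_6: 1, chi_7: 0.

Derivation: Use <chi_rho, chi> = (1/|G|) sum_C |C| * chi_rho(C) * conj(chi(C)) with |G| = 16 for each irreducible chi in the table:
  <chi_rho, chi_1> = (1/16)[1*(6)*conj(1) + 1*(6)*conj(1) + 2*(2)*conj(1) + 2*(2)*conj(1) + 2*(2)*conj(1) + 4*(-4)*conj(1) + 4*(-2)*conj(1)]
      = (1/16)[(6) + (6) + (4) + (4) + (4) + (-16) + (-8)] = 0/16 = 0
  <chi_rho, chi_2> = (1/16)[1*(6)*conj(1) + 1*(6)*conj(1) + 2*(2)*conj(1) + 2*(2)*conj(1) + 2*(2)*conj(1) + 4*(-4)*conj(-1) + 4*(-2)*conj(-1)]
      = (1/16)[(6) + (6) + (4) + (4) + (4) + (16) + (8)] = 48/16 = 3
  <chi_rho, chi_3> = (1/16)[1*(6)*conj(1) + 1*(6)*conj(1) + 2*(2)*conj(-1) + 2*(2)*conj(1) + 2*(2)*conj(-1) + 4*(-4)*conj(1) + 4*(-2)*conj(-1)]
      = (1/16)[(6) + (6) + (-4) + (4) + (-4) + (-16) + (8)] = 0/16 = 0
  <chi_rho, chi_4> = (1/16)[1*(6)*conj(1) + 1*(6)*conj(1) + 2*(2)*conj(-1) + 2*(2)*conj(1) + 2*(2)*conj(-1) + 4*(-4)*conj(-1) + 4*(-2)*conj(1)]
      = (1/16)[(6) + (6) + (-4) + (4) + (-4) + (16) + (-8)] = 16/16 = 1
  <chi_rho, chi_5> = (1/16)[1*(6)*conj(2) + 1*(6)*conj(-2) + 2*(2)*conj(sqrt(2)) + 2*(2)*conj(0) + 2*(2)*conj(-sqrt(2)) + 4*(-4)*conj(0) + 4*(-2)*conj(0)]
      = (1/16)[(12) + (-12) + (4*sqrt(2)) + (0) + (-4*sqrt(2)) + (0) + (0)] = 0/16 = 0
  <chi_rho, chi_6> = (1/16)[1*(6)*conj(2) + 1*(6)*conj(2) + 2*(2)*conj(0) + 2*(2)*conj(-2) + 2*(2)*conj(0) + 4*(-4)*conj(0) + 4*(-2)*conj(0)]
      = (1/16)[(12) + (12) + (0) + (-8) + (0) + (0) + (0)] = 16/16 = 1
  <chi_rho, chi_7> = (1/16)[1*(6)*conj(2) + 1*(6)*conj(-2) + 2*(2)*conj(-sqrt(2)) + 2*(2)*conj(0) + 2*(2)*conj(sqrt(2)) + 4*(-4)*conj(0) + 4*(-2)*conj(0)]
      = (1/16)[(12) + (-12) + (-4*sqrt(2)) + (0) + (4*sqrt(2)) + (0) + (0)] = 0/16 = 0
Dimension check: dim(rho) = sum (mult * dim) = 0*1 + 3*1 + 0*1 + 1*1 + 0*2 + 1*2 + 0*2 = 6 = chi_rho(e) = 6.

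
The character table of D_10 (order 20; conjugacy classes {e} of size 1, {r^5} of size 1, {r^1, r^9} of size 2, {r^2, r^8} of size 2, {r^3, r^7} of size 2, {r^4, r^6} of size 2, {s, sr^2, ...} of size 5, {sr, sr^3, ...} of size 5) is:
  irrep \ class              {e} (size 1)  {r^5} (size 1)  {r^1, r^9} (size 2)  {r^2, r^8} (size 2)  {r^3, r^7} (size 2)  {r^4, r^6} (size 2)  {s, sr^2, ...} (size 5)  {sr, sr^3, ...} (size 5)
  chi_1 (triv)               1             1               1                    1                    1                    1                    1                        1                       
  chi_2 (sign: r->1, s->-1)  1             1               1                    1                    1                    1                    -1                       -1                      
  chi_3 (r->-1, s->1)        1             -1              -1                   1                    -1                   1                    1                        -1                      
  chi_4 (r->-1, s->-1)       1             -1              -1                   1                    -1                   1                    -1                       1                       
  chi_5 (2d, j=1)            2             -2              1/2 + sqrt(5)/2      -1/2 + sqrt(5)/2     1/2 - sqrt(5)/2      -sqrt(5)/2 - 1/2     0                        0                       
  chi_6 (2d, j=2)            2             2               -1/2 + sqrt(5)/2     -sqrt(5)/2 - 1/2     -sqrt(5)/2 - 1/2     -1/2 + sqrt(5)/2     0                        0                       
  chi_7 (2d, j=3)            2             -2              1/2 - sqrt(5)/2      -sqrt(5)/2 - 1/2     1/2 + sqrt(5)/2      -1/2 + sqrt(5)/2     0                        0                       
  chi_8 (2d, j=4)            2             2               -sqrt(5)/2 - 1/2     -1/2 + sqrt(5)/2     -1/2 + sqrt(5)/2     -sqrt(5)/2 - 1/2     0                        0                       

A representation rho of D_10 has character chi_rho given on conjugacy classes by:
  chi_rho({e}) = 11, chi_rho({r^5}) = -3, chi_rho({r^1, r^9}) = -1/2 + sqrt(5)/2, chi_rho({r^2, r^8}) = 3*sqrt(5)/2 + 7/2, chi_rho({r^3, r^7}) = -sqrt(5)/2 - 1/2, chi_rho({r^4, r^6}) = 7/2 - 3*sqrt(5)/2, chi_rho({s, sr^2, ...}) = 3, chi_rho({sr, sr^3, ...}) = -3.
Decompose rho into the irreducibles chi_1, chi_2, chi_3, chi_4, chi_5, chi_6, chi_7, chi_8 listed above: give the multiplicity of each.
Multiplicities: chi_1: 1, chi_2: 1, chi_3: 3, chi_4: 0, chi_5: 2, chi_6: 0, chi_7: 0, chi_8: 1.

Details: Use <chi_rho, chi> = (1/|G|) sum_C |C| * chi_rho(C) * conj(chi(C)) with |G| = 20 for each irreducible chi in the table:
  <chi_rho, chi_1> = (1/20)[1*(11)*conj(1) + 1*(-3)*conj(1) + 2*(-1/2 + sqrt(5)/2)*conj(1) + 2*(3*sqrt(5)/2 + 7/2)*conj(1) + 2*(-sqrt(5)/2 - 1/2)*conj(1) + 2*(7/2 - 3*sqrt(5)/2)*conj(1) + 5*(3)*conj(1) + 5*(-3)*conj(1)]
      = (1/20)[(11) + (-3) + (-1 + sqrt(5)) + (3*sqrt(5) + 7) + (-sqrt(5) - 1) + (7 - 3*sqrt(5)) + (15) + (-15)] = 20/20 = 1
  <chi_rho, chi_2> = (1/20)[1*(11)*conj(1) + 1*(-3)*conj(1) + 2*(-1/2 + sqrt(5)/2)*conj(1) + 2*(3*sqrt(5)/2 + 7/2)*conj(1) + 2*(-sqrt(5)/2 - 1/2)*conj(1) + 2*(7/2 - 3*sqrt(5)/2)*conj(1) + 5*(3)*conj(-1) + 5*(-3)*conj(-1)]
      = (1/20)[(11) + (-3) + (-1 + sqrt(5)) + (3*sqrt(5) + 7) + (-sqrt(5) - 1) + (7 - 3*sqrt(5)) + (-15) + (15)] = 20/20 = 1
  <chi_rho, chi_3> = (1/20)[1*(11)*conj(1) + 1*(-3)*conj(-1) + 2*(-1/2 + sqrt(5)/2)*conj(-1) + 2*(3*sqrt(5)/2 + 7/2)*conj(1) + 2*(-sqrt(5)/2 - 1/2)*conj(-1) + 2*(7/2 - 3*sqrt(5)/2)*conj(1) + 5*(3)*conj(1) + 5*(-3)*conj(-1)]
      = (1/20)[(11) + (3) + (1 - sqrt(5)) + (3*sqrt(5) + 7) + (1 + sqrt(5)) + (7 - 3*sqrt(5)) + (15) + (15)] = 60/20 = 3
  <chi_rho, chi_4> = (1/20)[1*(11)*conj(1) + 1*(-3)*conj(-1) + 2*(-1/2 + sqrt(5)/2)*conj(-1) + 2*(3*sqrt(5)/2 + 7/2)*conj(1) + 2*(-sqrt(5)/2 - 1/2)*conj(-1) + 2*(7/2 - 3*sqrt(5)/2)*conj(1) + 5*(3)*conj(-1) + 5*(-3)*conj(1)]
      = (1/20)[(11) + (3) + (1 - sqrt(5)) + (3*sqrt(5) + 7) + (1 + sqrt(5)) + (7 - 3*sqrt(5)) + (-15) + (-15)] = 0/20 = 0
  <chi_rho, chi_5> = (1/20)[1*(11)*conj(2) + 1*(-3)*conj(-2) + 2*(-1/2 + sqrt(5)/2)*conj(1/2 + sqrt(5)/2) + 2*(3*sqrt(5)/2 + 7/2)*conj(-1/2 + sqrt(5)/2) + 2*(-sqrt(5)/2 - 1/2)*conj(1/2 - sqrt(5)/2) + 2*(7/2 - 3*sqrt(5)/2)*conj(-sqrt(5)/2 - 1/2) + 5*(3)*conj(0) + 5*(-3)*conj(0)]
      = (1/20)[(22) + (6) + (2) + (4 + 2*sqrt(5)) + (2) + (4 - 2*sqrt(5)) + (0) + (0)] = 40/20 = 2
  <chi_rho, chi_6> = (1/20)[1*(11)*conj(2) + 1*(-3)*conj(2) + 2*(-1/2 + sqrt(5)/2)*conj(-1/2 + sqrt(5)/2) + 2*(3*sqrt(5)/2 + 7/2)*conj(-sqrt(5)/2 - 1/2) + 2*(-sqrt(5)/2 - 1/2)*conj(-sqrt(5)/2 - 1/2) + 2*(7/2 - 3*sqrt(5)/2)*conj(-1/2 + sqrt(5)/2) + 5*(3)*conj(0) + 5*(-3)*conj(0)]
      = (1/20)[(22) + (-6) + (3 - sqrt(5)) + (-5*sqrt(5) - 11) + (sqrt(5) + 3) + (-11 + 5*sqrt(5)) + (0) + (0)] = 0/20 = 0
  <chi_rho, chi_7> = (1/20)[1*(11)*conj(2) + 1*(-3)*conj(-2) + 2*(-1/2 + sqrt(5)/2)*conj(1/2 - sqrt(5)/2) + 2*(3*sqrt(5)/2 + 7/2)*conj(-sqrt(5)/2 - 1/2) + 2*(-sqrt(5)/2 - 1/2)*conj(1/2 + sqrt(5)/2) + 2*(7/2 - 3*sqrt(5)/2)*conj(-1/2 + sqrt(5)/2) + 5*(3)*conj(0) + 5*(-3)*conj(0)]
      = (1/20)[(22) + (6) + (-3 + sqrt(5)) + (-5*sqrt(5) - 11) + (-3 - sqrt(5)) + (-11 + 5*sqrt(5)) + (0) + (0)] = 0/20 = 0
  <chi_rho, chi_8> = (1/20)[1*(11)*conj(2) + 1*(-3)*conj(2) + 2*(-1/2 + sqrt(5)/2)*conj(-sqrt(5)/2 - 1/2) + 2*(3*sqrt(5)/2 + 7/2)*conj(-1/2 + sqrt(5)/2) + 2*(-sqrt(5)/2 - 1/2)*conj(-1/2 + sqrt(5)/2) + 2*(7/2 - 3*sqrt(5)/2)*conj(-sqrt(5)/2 - 1/2) + 5*(3)*conj(0) + 5*(-3)*conj(0)]
      = (1/20)[(22) + (-6) + (-2) + (4 + 2*sqrt(5)) + (-2) + (4 - 2*sqrt(5)) + (0) + (0)] = 20/20 = 1
Dimension check: dim(rho) = sum (mult * dim) = 1*1 + 1*1 + 3*1 + 0*1 + 2*2 + 0*2 + 0*2 + 1*2 = 11 = chi_rho(e) = 11.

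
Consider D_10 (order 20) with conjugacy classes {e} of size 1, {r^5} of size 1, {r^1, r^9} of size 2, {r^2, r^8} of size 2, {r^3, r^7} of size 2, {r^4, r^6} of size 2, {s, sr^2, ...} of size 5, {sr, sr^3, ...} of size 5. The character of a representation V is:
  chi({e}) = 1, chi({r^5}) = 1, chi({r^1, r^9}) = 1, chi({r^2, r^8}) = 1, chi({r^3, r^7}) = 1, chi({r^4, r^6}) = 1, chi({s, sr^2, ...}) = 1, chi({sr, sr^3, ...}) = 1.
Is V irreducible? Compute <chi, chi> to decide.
Irreducible: <chi, chi> = 1.

Justification: <chi, chi> = (1/|G|) sum_C |C| * |chi(C)|^2 = (1/20)[1*|1|^2 + 1*|1|^2 + 2*|1|^2 + 2*|1|^2 + 2*|1|^2 + 2*|1|^2 + 5*|1|^2 + 5*|1|^2]
  = (1/20)[(1) + (1) + (2) + (2) + (2) + (2) + (5) + (5)] = 20/20 = 1.
A character is irreducible iff <chi, chi> = 1, so this representation is irreducible.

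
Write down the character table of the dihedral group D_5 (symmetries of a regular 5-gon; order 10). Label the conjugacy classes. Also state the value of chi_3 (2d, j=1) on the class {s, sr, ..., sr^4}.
Conjugacy classes: {e} of size 1, {r^1, r^4} of size 2, {r^2, r^3} of size 2, {s, sr, ..., sr^4} of size 5.
Character table:
  irrep \ class              {e} (size 1)  {r^1, r^4} (size 2)  {r^2, r^3} (size 2)  {s, sr, ..., sr^4} (size 5)
  chi_1 (triv)               1             1                    1                    1                          
  chi_2 (sign: r->1, s->-1)  1             1                    1                    -1                         
  chi_3 (2d, j=1)            2             -1/2 + sqrt(5)/2     -sqrt(5)/2 - 1/2     0                          
  chi_4 (2d, j=2)            2             -sqrt(5)/2 - 1/2     -1/2 + sqrt(5)/2     0                          

Spot check: chi_3 (2d, j=1) on {s, sr, ..., sr^4} = 0.

Working: D_5 has order 2*5 = 10 with 4 conjugacy classes, hence 4 irreducibles. Sum of squared dims 1 + 1 + 4 + 4 = 10 = |G|. Linear characters come from the abelianisation; the 2-dimensional irreps have character r^k -> 2*cos(2*pi*j*k/5), reflections -> 0.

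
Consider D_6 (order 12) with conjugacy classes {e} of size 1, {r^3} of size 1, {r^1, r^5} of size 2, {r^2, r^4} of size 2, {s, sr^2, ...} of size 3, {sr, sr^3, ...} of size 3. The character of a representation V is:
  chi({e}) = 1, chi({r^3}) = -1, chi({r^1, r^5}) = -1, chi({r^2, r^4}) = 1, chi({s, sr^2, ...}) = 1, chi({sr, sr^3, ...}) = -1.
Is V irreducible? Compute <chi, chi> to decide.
Irreducible: <chi, chi> = 1.

Derivation: <chi, chi> = (1/|G|) sum_C |C| * |chi(C)|^2 = (1/12)[1*|1|^2 + 1*|-1|^2 + 2*|-1|^2 + 2*|1|^2 + 3*|1|^2 + 3*|-1|^2]
  = (1/12)[(1) + (1) + (2) + (2) + (3) + (3)] = 12/12 = 1.
A character is irreducible iff <chi, chi> = 1, so this representation is irreducible.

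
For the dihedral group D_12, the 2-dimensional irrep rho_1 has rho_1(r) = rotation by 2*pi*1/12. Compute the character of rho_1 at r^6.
chi_{rho_1}(r^6) = 2*cos(2*pi*1*6/12) = -2

Solution. rho_1(r^6) is rotation by angle 2*pi*1*6/12, whose trace is 2*cos(2*pi*1*6/12) = -2.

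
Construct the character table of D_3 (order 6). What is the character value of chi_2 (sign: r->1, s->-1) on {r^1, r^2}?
Conjugacy classes: {e} of size 1, {r^1, r^2} of size 2, {s, sr, ..., sr^2} of size 3.
Character table:
  irrep \ class              {e} (size 1)  {r^1, r^2} (size 2)  {s, sr, ..., sr^2} (size 3)
  chi_1 (triv)               1             1                    1                          
  chi_2 (sign: r->1, s->-1)  1             1                    -1                         
  chi_3 (2d, j=1)            2             -1                   0                          

Spot check: chi_2 (sign: r->1, s->-1) on {r^1, r^2} = 1.

Solution. D_3 has order 2*3 = 6 with 3 conjugacy classes, hence 3 irreducibles. Sum of squared dims 1 + 1 + 4 = 6 = |G|. Linear characters come from the abelianisation; the 2-dimensional irreps have character r^k -> 2*cos(2*pi*j*k/3), reflections -> 0.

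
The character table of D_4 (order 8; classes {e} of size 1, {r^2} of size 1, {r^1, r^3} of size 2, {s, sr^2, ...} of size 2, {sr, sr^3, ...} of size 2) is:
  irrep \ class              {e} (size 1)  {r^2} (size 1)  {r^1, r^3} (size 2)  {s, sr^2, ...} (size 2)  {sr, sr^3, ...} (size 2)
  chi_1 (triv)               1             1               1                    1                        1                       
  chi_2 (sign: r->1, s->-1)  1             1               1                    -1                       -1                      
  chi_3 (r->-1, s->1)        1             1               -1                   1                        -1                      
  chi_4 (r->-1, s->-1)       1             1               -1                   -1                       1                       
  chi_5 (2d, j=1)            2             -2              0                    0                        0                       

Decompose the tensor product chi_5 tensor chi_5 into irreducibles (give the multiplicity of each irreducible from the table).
chi_5 tensor chi_5 = chi_1 + chi_2 + chi_3 + chi_4 (all other irreducibles have multiplicity 0).

Reasoning: The character of a tensor product is the pointwise product (chi_5 * chi_5)(C) = chi_5(C) * chi_5(C):
  {e}: (2)*(2), {r^2}: (-2)*(-2), {r^1, r^3}: (0)*(0), {s, sr^2, ...}: (0)*(0), {sr, sr^3, ...}: (0)*(0)
so (chi_5 * chi_5) takes values
  {e} -> 4, {r^2} -> 4, {r^1, r^3} -> 0, {s, sr^2, ...} -> 0, {sr, sr^3, ...} -> 0.
Now take the inner product of this character with each irreducible chi from the table, <chi_5*chi_5, chi> = (1/8) sum_C |C| (chi_5*chi_5)(C) conj(chi(C)):
  <chi_5*chi_5, chi_1> = (1/8)[1*(4)*conj(1) + 1*(4)*conj(1) + 2*(0)*conj(1) + 2*(0)*conj(1) + 2*(0)*conj(1)]
      = (1/8)[(4) + (4) + (0) + (0) + (0)] = 8/8 = 1
  <chi_5*chi_5, chi_2> = (1/8)[1*(4)*conj(1) + 1*(4)*conj(1) + 2*(0)*conj(1) + 2*(0)*conj(-1) + 2*(0)*conj(-1)]
      = (1/8)[(4) + (4) + (0) + (0) + (0)] = 8/8 = 1
  <chi_5*chi_5, chi_3> = (1/8)[1*(4)*conj(1) + 1*(4)*conj(1) + 2*(0)*conj(-1) + 2*(0)*conj(1) + 2*(0)*conj(-1)]
      = (1/8)[(4) + (4) + (0) + (0) + (0)] = 8/8 = 1
  <chi_5*chi_5, chi_4> = (1/8)[1*(4)*conj(1) + 1*(4)*conj(1) + 2*(0)*conj(-1) + 2*(0)*conj(-1) + 2*(0)*conj(1)]
      = (1/8)[(4) + (4) + (0) + (0) + (0)] = 8/8 = 1
  <chi_5*chi_5, chi_5> = (1/8)[1*(4)*conj(2) + 1*(4)*conj(-2) + 2*(0)*conj(0) + 2*(0)*conj(0) + 2*(0)*conj(0)]
      = (1/8)[(8) + (-8) + (0) + (0) + (0)] = 0/8 = 0
Hence the multiplicities are chi_1: 1, chi_2: 1, chi_3: 1, chi_4: 1. Dimension check: dim(chi_5)*dim(chi_5) = 2*2 = 4 and sum (mult * dim) = 1*1 + 1*1 + 1*1 + 1*1 = 4.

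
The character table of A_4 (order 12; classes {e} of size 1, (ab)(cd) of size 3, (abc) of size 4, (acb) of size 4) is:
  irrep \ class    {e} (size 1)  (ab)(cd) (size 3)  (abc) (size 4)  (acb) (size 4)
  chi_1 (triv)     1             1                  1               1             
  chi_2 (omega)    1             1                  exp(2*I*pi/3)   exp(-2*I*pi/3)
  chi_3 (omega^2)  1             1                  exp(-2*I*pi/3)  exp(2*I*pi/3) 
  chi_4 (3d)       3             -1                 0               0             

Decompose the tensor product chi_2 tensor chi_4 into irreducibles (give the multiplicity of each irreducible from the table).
chi_2 tensor chi_4 = chi_4 (all other irreducibles have multiplicity 0).

Working: The character of a tensor product is the pointwise product (chi_2 * chi_4)(C) = chi_2(C) * chi_4(C):
  {e}: (1)*(3), (ab)(cd): (1)*(-1), (abc): (exp(2*I*pi/3))*(0), (acb): (exp(-2*I*pi/3))*(0)
so (chi_2 * chi_4) takes values
  {e} -> 3, (ab)(cd) -> -1, (abc) -> 0, (acb) -> 0.
Now take the inner product of this character with each irreducible chi from the table, <chi_2*chi_4, chi> = (1/12) sum_C |C| (chi_2*chi_4)(C) conj(chi(C)):
  <chi_2*chi_4, chi_1> = (1/12)[1*(3)*conj(1) + 3*(-1)*conj(1) + 4*(0)*conj(1) + 4*(0)*conj(1)]
      = (1/12)[(3) + (-3) + (0) + (0)] = 0/12 = 0
  <chi_2*chi_4, chi_2> = (1/12)[1*(3)*conj(1) + 3*(-1)*conj(1) + 4*(0)*conj(exp(2*I*pi/3)) + 4*(0)*conj(exp(-2*I*pi/3))]
      = (1/12)[(3) + (-3) + (0) + (0)] = 0/12 = 0
  <chi_2*chi_4, chi_3> = (1/12)[1*(3)*conj(1) + 3*(-1)*conj(1) + 4*(0)*conj(exp(-2*I*pi/3)) + 4*(0)*conj(exp(2*I*pi/3))]
      = (1/12)[(3) + (-3) + (0) + (0)] = 0/12 = 0
  <chi_2*chi_4, chi_4> = (1/12)[1*(3)*conj(3) + 3*(-1)*conj(-1) + 4*(0)*conj(0) + 4*(0)*conj(0)]
      = (1/12)[(9) + (3) + (0) + (0)] = 12/12 = 1
(Exp terms are combined using exp(i*s)*conj(exp(i*t)) = exp(i*(s-t)), and sums of them are collapsed using the identity that for every m > 1 the m distinct m-th roots of unity sum to 0, e.g. 1 + exp(2*I*pi/3) + exp(-2*I*pi/3) = 0.)
Hence the multiplicities are chi_4: 1. Dimension check: dim(chi_2)*dim(chi_4) = 1*3 = 3 and sum (mult * dim) = 1*3 = 3.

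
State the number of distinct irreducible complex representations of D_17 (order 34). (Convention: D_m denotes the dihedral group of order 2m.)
10

Working: The number of irreducible complex representations of a finite group equals its number of conjugacy classes. D_17 has 10 conjugacy classes ((n+3)/2 for n odd), so D_17 (order 34) has exactly 10 irreducible complex representations.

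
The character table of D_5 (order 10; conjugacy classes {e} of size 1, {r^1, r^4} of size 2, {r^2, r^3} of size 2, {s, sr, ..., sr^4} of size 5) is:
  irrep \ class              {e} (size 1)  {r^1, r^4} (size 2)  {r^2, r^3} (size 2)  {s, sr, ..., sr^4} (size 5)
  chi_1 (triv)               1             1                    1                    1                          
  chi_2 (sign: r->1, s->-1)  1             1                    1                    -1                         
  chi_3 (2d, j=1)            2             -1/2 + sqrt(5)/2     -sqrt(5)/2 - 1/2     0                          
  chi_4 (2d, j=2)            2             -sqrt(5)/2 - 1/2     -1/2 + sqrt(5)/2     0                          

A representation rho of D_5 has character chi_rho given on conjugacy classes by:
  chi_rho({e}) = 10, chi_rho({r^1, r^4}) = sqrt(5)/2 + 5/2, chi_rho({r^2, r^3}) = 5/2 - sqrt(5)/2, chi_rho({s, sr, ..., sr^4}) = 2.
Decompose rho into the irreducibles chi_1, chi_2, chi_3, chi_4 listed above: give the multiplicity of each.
Multiplicities: chi_1: 3, chi_2: 1, chi_3: 2, chi_4: 1.

Derivation: Use <chi_rho, chi> = (1/|G|) sum_C |C| * chi_rho(C) * conj(chi(C)) with |G| = 10 for each irreducible chi in the table:
  <chi_rho, chi_1> = (1/10)[1*(10)*conj(1) + 2*(sqrt(5)/2 + 5/2)*conj(1) + 2*(5/2 - sqrt(5)/2)*conj(1) + 5*(2)*conj(1)]
      = (1/10)[(10) + (sqrt(5) + 5) + (5 - sqrt(5)) + (10)] = 30/10 = 3
  <chi_rho, chi_2> = (1/10)[1*(10)*conj(1) + 2*(sqrt(5)/2 + 5/2)*conj(1) + 2*(5/2 - sqrt(5)/2)*conj(1) + 5*(2)*conj(-1)]
      = (1/10)[(10) + (sqrt(5) + 5) + (5 - sqrt(5)) + (-10)] = 10/10 = 1
  <chi_rho, chi_3> = (1/10)[1*(10)*conj(2) + 2*(sqrt(5)/2 + 5/2)*conj(-1/2 + sqrt(5)/2) + 2*(5/2 - sqrt(5)/2)*conj(-sqrt(5)/2 - 1/2) + 5*(2)*conj(0)]
      = (1/10)[(20) + (2*sqrt(5)) + (-2*sqrt(5)) + (0)] = 20/10 = 2
  <chi_rho, chi_4> = (1/10)[1*(10)*conj(2) + 2*(sqrt(5)/2 + 5/2)*conj(-sqrt(5)/2 - 1/2) + 2*(5/2 - sqrt(5)/2)*conj(-1/2 + sqrt(5)/2) + 5*(2)*conj(0)]
      = (1/10)[(20) + (-3*sqrt(5) - 5) + (-5 + 3*sqrt(5)) + (0)] = 10/10 = 1
Dimension check: dim(rho) = sum (mult * dim) = 3*1 + 1*1 + 2*2 + 1*2 = 10 = chi_rho(e) = 10.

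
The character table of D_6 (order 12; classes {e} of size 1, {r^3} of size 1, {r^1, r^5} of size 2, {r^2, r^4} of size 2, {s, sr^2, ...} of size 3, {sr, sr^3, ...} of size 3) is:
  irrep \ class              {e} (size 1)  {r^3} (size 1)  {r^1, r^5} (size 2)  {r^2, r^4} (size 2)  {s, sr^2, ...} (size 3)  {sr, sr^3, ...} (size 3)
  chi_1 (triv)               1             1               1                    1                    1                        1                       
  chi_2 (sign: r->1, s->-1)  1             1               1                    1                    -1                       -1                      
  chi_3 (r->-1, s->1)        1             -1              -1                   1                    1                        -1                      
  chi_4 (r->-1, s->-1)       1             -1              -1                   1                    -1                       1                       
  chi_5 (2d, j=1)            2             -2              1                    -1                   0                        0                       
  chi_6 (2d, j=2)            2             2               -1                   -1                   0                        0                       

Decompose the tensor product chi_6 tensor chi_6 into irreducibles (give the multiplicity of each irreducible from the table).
chi_6 tensor chi_6 = chi_1 + chi_2 + chi_6 (all other irreducibles have multiplicity 0).

Why: The character of a tensor product is the pointwise product (chi_6 * chi_6)(C) = chi_6(C) * chi_6(C):
  {e}: (2)*(2), {r^3}: (2)*(2), {r^1, r^5}: (-1)*(-1), {r^2, r^4}: (-1)*(-1), {s, sr^2, ...}: (0)*(0), {sr, sr^3, ...}: (0)*(0)
so (chi_6 * chi_6) takes values
  {e} -> 4, {r^3} -> 4, {r^1, r^5} -> 1, {r^2, r^4} -> 1, {s, sr^2, ...} -> 0, {sr, sr^3, ...} -> 0.
Now take the inner product of this character with each irreducible chi from the table, <chi_6*chi_6, chi> = (1/12) sum_C |C| (chi_6*chi_6)(C) conj(chi(C)):
  <chi_6*chi_6, chi_1> = (1/12)[1*(4)*conj(1) + 1*(4)*conj(1) + 2*(1)*conj(1) + 2*(1)*conj(1) + 3*(0)*conj(1) + 3*(0)*conj(1)]
      = (1/12)[(4) + (4) + (2) + (2) + (0) + (0)] = 12/12 = 1
  <chi_6*chi_6, chi_2> = (1/12)[1*(4)*conj(1) + 1*(4)*conj(1) + 2*(1)*conj(1) + 2*(1)*conj(1) + 3*(0)*conj(-1) + 3*(0)*conj(-1)]
      = (1/12)[(4) + (4) + (2) + (2) + (0) + (0)] = 12/12 = 1
  <chi_6*chi_6, chi_3> = (1/12)[1*(4)*conj(1) + 1*(4)*conj(-1) + 2*(1)*conj(-1) + 2*(1)*conj(1) + 3*(0)*conj(1) + 3*(0)*conj(-1)]
      = (1/12)[(4) + (-4) + (-2) + (2) + (0) + (0)] = 0/12 = 0
  <chi_6*chi_6, chi_4> = (1/12)[1*(4)*conj(1) + 1*(4)*conj(-1) + 2*(1)*conj(-1) + 2*(1)*conj(1) + 3*(0)*conj(-1) + 3*(0)*conj(1)]
      = (1/12)[(4) + (-4) + (-2) + (2) + (0) + (0)] = 0/12 = 0
  <chi_6*chi_6, chi_5> = (1/12)[1*(4)*conj(2) + 1*(4)*conj(-2) + 2*(1)*conj(1) + 2*(1)*conj(-1) + 3*(0)*conj(0) + 3*(0)*conj(0)]
      = (1/12)[(8) + (-8) + (2) + (-2) + (0) + (0)] = 0/12 = 0
  <chi_6*chi_6, chi_6> = (1/12)[1*(4)*conj(2) + 1*(4)*conj(2) + 2*(1)*conj(-1) + 2*(1)*conj(-1) + 3*(0)*conj(0) + 3*(0)*conj(0)]
      = (1/12)[(8) + (8) + (-2) + (-2) + (0) + (0)] = 12/12 = 1
Hence the multiplicities are chi_1: 1, chi_2: 1, chi_6: 1. Dimension check: dim(chi_6)*dim(chi_6) = 2*2 = 4 and sum (mult * dim) = 1*1 + 1*1 + 1*2 = 4.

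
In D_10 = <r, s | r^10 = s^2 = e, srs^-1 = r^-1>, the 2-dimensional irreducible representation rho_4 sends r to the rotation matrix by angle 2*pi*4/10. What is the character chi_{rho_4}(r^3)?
chi_{rho_4}(r^3) = 2*cos(2*pi*4*3/10) = -1/2 + sqrt(5)/2

Reasoning: rho_4(r^3) is rotation by angle 2*pi*4*3/10, whose trace is 2*cos(2*pi*4*3/10) = -1/2 + sqrt(5)/2.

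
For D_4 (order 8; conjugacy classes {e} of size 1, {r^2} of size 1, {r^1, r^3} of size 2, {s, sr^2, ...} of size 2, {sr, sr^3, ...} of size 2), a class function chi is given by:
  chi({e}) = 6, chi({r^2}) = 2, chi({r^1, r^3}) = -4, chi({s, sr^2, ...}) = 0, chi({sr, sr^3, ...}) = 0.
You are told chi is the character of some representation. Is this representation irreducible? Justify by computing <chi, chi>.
Not irreducible (reducible): <chi, chi> = 9 > 1.

Reasoning: <chi, chi> = (1/|G|) sum_C |C| * |chi(C)|^2 = (1/8)[1*|6|^2 + 1*|2|^2 + 2*|-4|^2 + 2*|0|^2 + 2*|0|^2]
  = (1/8)[(36) + (4) + (32) + (0) + (0)] = 72/8 = 9.
A character is irreducible iff <chi, chi> = 1, so this representation is reducible.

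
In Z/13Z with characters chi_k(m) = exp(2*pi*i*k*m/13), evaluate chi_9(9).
chi_9(9) = zeta_13^81 = exp(6*I*pi/13)

Derivation: chi_9(9) = zeta_13^(9*9) = zeta_13^81. Since zeta_13^13 = 1, this equals zeta_13^3 = exp(2*pi*i*3/13) = exp(6*I*pi/13).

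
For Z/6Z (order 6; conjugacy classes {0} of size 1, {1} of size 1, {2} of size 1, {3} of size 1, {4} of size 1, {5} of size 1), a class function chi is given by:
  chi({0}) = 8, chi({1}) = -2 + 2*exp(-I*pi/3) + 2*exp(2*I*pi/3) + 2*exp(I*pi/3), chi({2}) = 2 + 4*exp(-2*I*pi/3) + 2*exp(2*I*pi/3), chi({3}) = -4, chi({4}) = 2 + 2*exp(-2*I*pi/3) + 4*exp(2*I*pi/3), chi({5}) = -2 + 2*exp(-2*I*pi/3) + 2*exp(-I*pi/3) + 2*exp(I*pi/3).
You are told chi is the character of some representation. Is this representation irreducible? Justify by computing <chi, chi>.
Not irreducible (reducible): <chi, chi> = 16 > 1.

Justification: <chi, chi> = (1/|G|) sum_C |C| * |chi(C)|^2 = (1/6)[1*|8|^2 + 1*|-2 + 2*exp(-I*pi/3) + 2*exp(2*I*pi/3) + 2*exp(I*pi/3)|^2 + 1*|2 + 4*exp(-2*I*pi/3) + 2*exp(2*I*pi/3)|^2 + 1*|-4|^2 + 1*|2 + 2*exp(-2*I*pi/3) + 4*exp(2*I*pi/3)|^2 + 1*|-2 + 2*exp(-2*I*pi/3) + 2*exp(-I*pi/3) + 2*exp(I*pi/3)|^2]
  = (1/6)[(64) + (4) + (4) + (16) + (4) + (4)] = 96/6 = 16.
(Exp terms are combined using exp(i*s)*conj(exp(i*t)) = exp(i*(s-t)), and sums of them are collapsed using the identity that for every m > 1 the m distinct m-th roots of unity sum to 0, e.g. 1 + exp(2*I*pi/3) + exp(-2*I*pi/3) = 0.)
A character is irreducible iff <chi, chi> = 1, so this representation is reducible.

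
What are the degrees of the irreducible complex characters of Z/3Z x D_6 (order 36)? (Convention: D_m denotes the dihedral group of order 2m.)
Dimensions: 1, 1, 1, 1, 1, 1, 1, 1, 1, 1, 1, 1, 2, 2, 2, 2, 2, 2

Proof sketch: There are 18 irreducibles (= number of conjugacy classes). Their dimensions d_i satisfy sum d_i^2 = |G| = 36: 1 + 1 + 1 + 1 + 1 + 1 + 1 + 1 + 1 + 1 + 1 + 1 + 4 + 4 + 4 + 4 + 4 + 4 = 36. (For the product with Z/3Z: each of the 3 1-dim characters of Z/3Z tensors with each irrep of D_6, giving 3 copies of each D_6-dimension.)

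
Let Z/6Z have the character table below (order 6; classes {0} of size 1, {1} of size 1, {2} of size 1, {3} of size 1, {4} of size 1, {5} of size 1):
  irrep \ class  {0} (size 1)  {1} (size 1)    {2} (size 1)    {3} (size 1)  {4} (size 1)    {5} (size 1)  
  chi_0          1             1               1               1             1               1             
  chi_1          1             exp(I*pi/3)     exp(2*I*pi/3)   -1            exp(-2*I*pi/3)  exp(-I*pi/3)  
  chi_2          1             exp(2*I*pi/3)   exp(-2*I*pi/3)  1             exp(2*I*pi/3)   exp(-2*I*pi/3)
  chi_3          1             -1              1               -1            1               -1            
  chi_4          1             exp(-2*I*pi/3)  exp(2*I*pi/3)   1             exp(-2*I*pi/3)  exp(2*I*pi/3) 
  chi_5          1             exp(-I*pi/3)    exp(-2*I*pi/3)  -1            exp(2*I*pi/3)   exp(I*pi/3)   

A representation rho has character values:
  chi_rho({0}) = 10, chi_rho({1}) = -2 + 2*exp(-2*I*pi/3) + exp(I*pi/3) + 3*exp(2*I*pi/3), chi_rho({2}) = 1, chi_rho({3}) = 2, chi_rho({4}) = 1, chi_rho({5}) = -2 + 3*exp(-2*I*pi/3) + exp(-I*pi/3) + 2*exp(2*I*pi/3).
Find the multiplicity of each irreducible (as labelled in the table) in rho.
Multiplicities: chi_0: 1, chi_1: 1, chi_2: 3, chi_3: 3, chi_4: 2, chi_5: 0.

Solution. Use <chi_rho, chi> = (1/|G|) sum_C |C| * chi_rho(C) * conj(chi(C)) with |G| = 6 for each irreducible chi in the table:
  <chi_rho, chi_0> = (1/6)[1*(10)*conj(1) + 1*(-2 + 2*exp(-2*I*pi/3) + exp(I*pi/3) + 3*exp(2*I*pi/3))*conj(1) + 1*(1)*conj(1) + 1*(2)*conj(1) + 1*(1)*conj(1) + 1*(-2 + 3*exp(-2*I*pi/3) + exp(-I*pi/3) + 2*exp(2*I*pi/3))*conj(1)]
      = (1/6)[(10) + (-2 + 2*exp(-2*I*pi/3) + exp(I*pi/3) + 3*exp(2*I*pi/3)) + (1) + (2) + (1) + (-2 + 3*exp(-2*I*pi/3) + exp(-I*pi/3) + 2*exp(2*I*pi/3))] = 6/6 = 1
  <chi_rho, chi_1> = (1/6)[1*(10)*conj(1) + 1*(-2 + 2*exp(-2*I*pi/3) + exp(I*pi/3) + 3*exp(2*I*pi/3))*conj(exp(I*pi/3)) + 1*(1)*conj(exp(2*I*pi/3)) + 1*(2)*conj(-1) + 1*(1)*conj(exp(-2*I*pi/3)) + 1*(-2 + 3*exp(-2*I*pi/3) + exp(-I*pi/3) + 2*exp(2*I*pi/3))*conj(exp(-I*pi/3))]
      = (1/6)[(10) + (-1 - 2*exp(-I*pi/3) + 3*exp(I*pi/3)) + (3 + 4*exp(-2*I*pi/3) + 3*exp(2*I*pi/3)) + (-2) + (3 + 3*exp(-2*I*pi/3) + 4*exp(2*I*pi/3)) + (-1 + 3*exp(-I*pi/3) - 2*exp(I*pi/3))] = 6/6 = 1
  <chi_rho, chi_2> = (1/6)[1*(10)*conj(1) + 1*(-2 + 2*exp(-2*I*pi/3) + exp(I*pi/3) + 3*exp(2*I*pi/3))*conj(exp(2*I*pi/3)) + 1*(1)*conj(exp(-2*I*pi/3)) + 1*(2)*conj(1) + 1*(1)*conj(exp(2*I*pi/3)) + 1*(-2 + 3*exp(-2*I*pi/3) + exp(-I*pi/3) + 2*exp(2*I*pi/3))*conj(exp(-2*I*pi/3))]
      = (1/6)[(10) + (3 + exp(-I*pi/3) + 2*exp(2*I*pi/3) - 2*exp(-2*I*pi/3)) + (3 + 3*exp(-2*I*pi/3) + 4*exp(2*I*pi/3)) + (2) + (3 + 4*exp(-2*I*pi/3) + 3*exp(2*I*pi/3)) + (3 + 2*exp(-2*I*pi/3) - 2*exp(2*I*pi/3) + exp(I*pi/3))] = 18/6 = 3
  <chi_rho, chi_3> = (1/6)[1*(10)*conj(1) + 1*(-2 + 2*exp(-2*I*pi/3) + exp(I*pi/3) + 3*exp(2*I*pi/3))*conj(-1) + 1*(1)*conj(1) + 1*(2)*conj(-1) + 1*(1)*conj(1) + 1*(-2 + 3*exp(-2*I*pi/3) + exp(-I*pi/3) + 2*exp(2*I*pi/3))*conj(-1)]
      = (1/6)[(10) + (2 - 3*exp(2*I*pi/3) - exp(I*pi/3) - 2*exp(-2*I*pi/3)) + (1) + (-2) + (1) + (2 - 2*exp(2*I*pi/3) - exp(-I*pi/3) - 3*exp(-2*I*pi/3))] = 18/6 = 3
  <chi_rho, chi_4> = (1/6)[1*(10)*conj(1) + 1*(-2 + 2*exp(-2*I*pi/3) + exp(I*pi/3) + 3*exp(2*I*pi/3))*conj(exp(-2*I*pi/3)) + 1*(1)*conj(exp(2*I*pi/3)) + 1*(2)*conj(1) + 1*(1)*conj(exp(-2*I*pi/3)) + 1*(-2 + 3*exp(-2*I*pi/3) + exp(-I*pi/3) + 2*exp(2*I*pi/3))*conj(exp(2*I*pi/3))]
      = (1/6)[(10) + (1 + 3*exp(-2*I*pi/3) - 2*exp(2*I*pi/3)) + (3 + 4*exp(-2*I*pi/3) + 3*exp(2*I*pi/3)) + (2) + (3 + 3*exp(-2*I*pi/3) + 4*exp(2*I*pi/3)) + (1 - 2*exp(-2*I*pi/3) + 3*exp(2*I*pi/3))] = 12/6 = 2
  <chi_rho, chi_5> = (1/6)[1*(10)*conj(1) + 1*(-2 + 2*exp(-2*I*pi/3) + exp(I*pi/3) + 3*exp(2*I*pi/3))*conj(exp(-I*pi/3)) + 1*(1)*conj(exp(-2*I*pi/3)) + 1*(2)*conj(-1) + 1*(1)*conj(exp(2*I*pi/3)) + 1*(-2 + 3*exp(-2*I*pi/3) + exp(-I*pi/3) + 2*exp(2*I*pi/3))*conj(exp(I*pi/3))]
      = (1/6)[(10) + (-3 - 2*exp(I*pi/3) + 2*exp(-I*pi/3) + exp(2*I*pi/3)) + (3 + 3*exp(-2*I*pi/3) + 4*exp(2*I*pi/3)) + (-2) + (3 + 4*exp(-2*I*pi/3) + 3*exp(2*I*pi/3)) + (-3 + exp(-2*I*pi/3) - 2*exp(-I*pi/3) + 2*exp(I*pi/3))] = 0/6 = 0
(Exp terms are combined using exp(i*s)*conj(exp(i*t)) = exp(i*(s-t)), and sums of them are collapsed using the identity that for every m > 1 the m distinct m-th roots of unity sum to 0, e.g. 1 + exp(2*I*pi/3) + exp(-2*I*pi/3) = 0.)
Dimension check: dim(rho) = sum (mult * dim) = 1*1 + 1*1 + 3*1 + 3*1 + 2*1 + 0*1 = 10 = chi_rho(e) = 10.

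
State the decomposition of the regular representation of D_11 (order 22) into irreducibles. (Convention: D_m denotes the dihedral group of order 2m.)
Each irreducible V_i of dimension d_i appears with multiplicity d_i, i.e. rho_reg = (direct sum over all irreducibles V_i) d_i V_i. The irreducible dimensions for D_11 are 1, 1, 2, 2, 2, 2, 2: 2 irreducibles of dimension 1, each with multiplicity 1; 5 irreducibles of dimension 2, each with multiplicity 2. Total dimension 2*1*1 + 5*2*2 = 22 = |G|.

Derivation: General theorem: in the regular representation of a finite group G, each irreducible appears with multiplicity equal to its dimension. Check: dim(rho_reg) = sum d_i^2 = 1 + 1 + 4 + 4 + 4 + 4 + 4 = 22 = |G|.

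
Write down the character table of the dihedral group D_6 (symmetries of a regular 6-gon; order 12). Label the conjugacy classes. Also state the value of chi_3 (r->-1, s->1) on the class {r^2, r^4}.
Conjugacy classes: {e} of size 1, {r^3} of size 1, {r^1, r^5} of size 2, {r^2, r^4} of size 2, {s, sr^2, ...} of size 3, {sr, sr^3, ...} of size 3.
Character table:
  irrep \ class              {e} (size 1)  {r^3} (size 1)  {r^1, r^5} (size 2)  {r^2, r^4} (size 2)  {s, sr^2, ...} (size 3)  {sr, sr^3, ...} (size 3)
  chi_1 (triv)               1             1               1                    1                    1                        1                       
  chi_2 (sign: r->1, s->-1)  1             1               1                    1                    -1                       -1                      
  chi_3 (r->-1, s->1)        1             -1              -1                   1                    1                        -1                      
  chi_4 (r->-1, s->-1)       1             -1              -1                   1                    -1                       1                       
  chi_5 (2d, j=1)            2             -2              1                    -1                   0                        0                       
  chi_6 (2d, j=2)            2             2               -1                   -1                   0                        0                       

Spot check: chi_3 (r->-1, s->1) on {r^2, r^4} = 1.

Why: D_6 has order 2*6 = 12 with 6 conjugacy classes, hence 6 irreducibles. Sum of squared dims 1 + 1 + 1 + 1 + 4 + 4 = 12 = |G|. Linear characters come from the abelianisation; the 2-dimensional irreps have character r^k -> 2*cos(2*pi*j*k/6), reflections -> 0.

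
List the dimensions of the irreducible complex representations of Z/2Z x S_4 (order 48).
Dimensions: 1, 1, 1, 1, 2, 2, 3, 3, 3, 3

Working: There are 10 irreducibles (= number of conjugacy classes). Their dimensions d_i satisfy sum d_i^2 = |G| = 48: 1 + 1 + 1 + 1 + 4 + 4 + 9 + 9 + 9 + 9 = 48. (For the product with Z/2Z: each of the 2 1-dim characters of Z/2Z tensors with each irrep of S_4, giving 2 copies of each S_4-dimension.)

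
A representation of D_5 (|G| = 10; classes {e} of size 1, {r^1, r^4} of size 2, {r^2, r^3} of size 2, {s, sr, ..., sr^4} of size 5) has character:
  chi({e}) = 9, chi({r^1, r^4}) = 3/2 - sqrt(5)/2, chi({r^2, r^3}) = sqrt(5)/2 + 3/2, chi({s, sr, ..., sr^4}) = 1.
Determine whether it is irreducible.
Not irreducible (reducible): <chi, chi> = 10 > 1.

Proof sketch: <chi, chi> = (1/|G|) sum_C |C| * |chi(C)|^2 = (1/10)[1*|9|^2 + 2*|3/2 - sqrt(5)/2|^2 + 2*|sqrt(5)/2 + 3/2|^2 + 5*|1|^2]
  = (1/10)[(81) + (7 - 3*sqrt(5)) + (3*sqrt(5) + 7) + (5)] = 100/10 = 10.
A character is irreducible iff <chi, chi> = 1, so this representation is reducible.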